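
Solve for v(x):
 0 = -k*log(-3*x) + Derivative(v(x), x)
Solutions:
 v(x) = C1 + k*x*log(-x) + k*x*(-1 + log(3))


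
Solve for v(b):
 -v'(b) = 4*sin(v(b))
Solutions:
 v(b) = -acos((-C1 - exp(8*b))/(C1 - exp(8*b))) + 2*pi
 v(b) = acos((-C1 - exp(8*b))/(C1 - exp(8*b)))


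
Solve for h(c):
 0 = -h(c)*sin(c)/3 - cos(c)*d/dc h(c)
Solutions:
 h(c) = C1*cos(c)^(1/3)


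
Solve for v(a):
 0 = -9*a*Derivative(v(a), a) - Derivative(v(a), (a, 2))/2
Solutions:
 v(a) = C1 + C2*erf(3*a)


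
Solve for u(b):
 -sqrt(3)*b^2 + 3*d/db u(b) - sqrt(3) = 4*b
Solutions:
 u(b) = C1 + sqrt(3)*b^3/9 + 2*b^2/3 + sqrt(3)*b/3


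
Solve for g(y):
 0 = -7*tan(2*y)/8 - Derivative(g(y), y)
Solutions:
 g(y) = C1 + 7*log(cos(2*y))/16


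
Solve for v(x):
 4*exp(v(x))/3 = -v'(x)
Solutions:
 v(x) = log(1/(C1 + 4*x)) + log(3)


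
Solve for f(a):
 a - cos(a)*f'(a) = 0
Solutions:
 f(a) = C1 + Integral(a/cos(a), a)


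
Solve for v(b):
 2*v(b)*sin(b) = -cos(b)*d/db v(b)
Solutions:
 v(b) = C1*cos(b)^2


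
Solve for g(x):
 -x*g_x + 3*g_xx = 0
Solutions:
 g(x) = C1 + C2*erfi(sqrt(6)*x/6)


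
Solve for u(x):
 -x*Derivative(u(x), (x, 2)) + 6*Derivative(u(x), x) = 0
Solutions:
 u(x) = C1 + C2*x^7


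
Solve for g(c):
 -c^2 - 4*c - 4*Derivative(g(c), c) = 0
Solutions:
 g(c) = C1 - c^3/12 - c^2/2


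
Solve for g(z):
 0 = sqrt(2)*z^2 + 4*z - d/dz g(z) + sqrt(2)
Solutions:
 g(z) = C1 + sqrt(2)*z^3/3 + 2*z^2 + sqrt(2)*z


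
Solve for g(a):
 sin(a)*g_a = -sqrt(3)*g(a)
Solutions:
 g(a) = C1*(cos(a) + 1)^(sqrt(3)/2)/(cos(a) - 1)^(sqrt(3)/2)


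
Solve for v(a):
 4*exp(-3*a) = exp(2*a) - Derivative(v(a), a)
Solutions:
 v(a) = C1 + exp(2*a)/2 + 4*exp(-3*a)/3


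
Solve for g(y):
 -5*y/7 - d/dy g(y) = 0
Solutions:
 g(y) = C1 - 5*y^2/14


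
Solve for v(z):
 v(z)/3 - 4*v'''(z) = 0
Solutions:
 v(z) = C3*exp(18^(1/3)*z/6) + (C1*sin(2^(1/3)*3^(1/6)*z/4) + C2*cos(2^(1/3)*3^(1/6)*z/4))*exp(-18^(1/3)*z/12)


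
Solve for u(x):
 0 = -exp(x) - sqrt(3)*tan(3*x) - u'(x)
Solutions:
 u(x) = C1 - exp(x) + sqrt(3)*log(cos(3*x))/3


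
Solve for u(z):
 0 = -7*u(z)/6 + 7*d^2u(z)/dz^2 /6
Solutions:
 u(z) = C1*exp(-z) + C2*exp(z)


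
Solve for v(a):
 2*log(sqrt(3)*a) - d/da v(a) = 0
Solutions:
 v(a) = C1 + 2*a*log(a) - 2*a + a*log(3)


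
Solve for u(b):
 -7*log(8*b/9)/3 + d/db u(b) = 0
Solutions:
 u(b) = C1 + 7*b*log(b)/3 - 14*b*log(3)/3 - 7*b/3 + 7*b*log(2)


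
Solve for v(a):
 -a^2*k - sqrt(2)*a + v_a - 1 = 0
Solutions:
 v(a) = C1 + a^3*k/3 + sqrt(2)*a^2/2 + a


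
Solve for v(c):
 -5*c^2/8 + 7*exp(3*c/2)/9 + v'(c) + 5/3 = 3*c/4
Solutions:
 v(c) = C1 + 5*c^3/24 + 3*c^2/8 - 5*c/3 - 14*exp(3*c/2)/27


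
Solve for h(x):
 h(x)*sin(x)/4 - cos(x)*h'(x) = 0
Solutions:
 h(x) = C1/cos(x)^(1/4)


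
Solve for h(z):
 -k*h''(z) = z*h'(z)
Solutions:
 h(z) = C1 + C2*sqrt(k)*erf(sqrt(2)*z*sqrt(1/k)/2)


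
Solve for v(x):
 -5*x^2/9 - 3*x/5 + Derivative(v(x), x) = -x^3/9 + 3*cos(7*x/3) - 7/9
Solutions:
 v(x) = C1 - x^4/36 + 5*x^3/27 + 3*x^2/10 - 7*x/9 + 9*sin(7*x/3)/7


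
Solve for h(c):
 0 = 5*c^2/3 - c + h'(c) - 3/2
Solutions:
 h(c) = C1 - 5*c^3/9 + c^2/2 + 3*c/2


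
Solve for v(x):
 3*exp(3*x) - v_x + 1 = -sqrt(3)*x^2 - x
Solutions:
 v(x) = C1 + sqrt(3)*x^3/3 + x^2/2 + x + exp(3*x)


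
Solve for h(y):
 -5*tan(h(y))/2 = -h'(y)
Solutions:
 h(y) = pi - asin(C1*exp(5*y/2))
 h(y) = asin(C1*exp(5*y/2))


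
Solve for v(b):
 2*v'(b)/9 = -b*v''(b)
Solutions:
 v(b) = C1 + C2*b^(7/9)


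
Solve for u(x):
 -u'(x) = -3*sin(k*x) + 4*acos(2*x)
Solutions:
 u(x) = C1 - 4*x*acos(2*x) + 2*sqrt(1 - 4*x^2) + 3*Piecewise((-cos(k*x)/k, Ne(k, 0)), (0, True))


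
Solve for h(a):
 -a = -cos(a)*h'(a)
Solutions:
 h(a) = C1 + Integral(a/cos(a), a)


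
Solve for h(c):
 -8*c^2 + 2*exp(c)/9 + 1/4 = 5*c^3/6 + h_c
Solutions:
 h(c) = C1 - 5*c^4/24 - 8*c^3/3 + c/4 + 2*exp(c)/9


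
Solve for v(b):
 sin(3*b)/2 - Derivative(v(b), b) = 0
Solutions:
 v(b) = C1 - cos(3*b)/6


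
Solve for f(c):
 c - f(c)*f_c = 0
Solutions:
 f(c) = -sqrt(C1 + c^2)
 f(c) = sqrt(C1 + c^2)


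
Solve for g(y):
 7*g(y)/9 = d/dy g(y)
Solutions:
 g(y) = C1*exp(7*y/9)


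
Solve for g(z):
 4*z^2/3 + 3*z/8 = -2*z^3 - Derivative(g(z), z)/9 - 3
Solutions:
 g(z) = C1 - 9*z^4/2 - 4*z^3 - 27*z^2/16 - 27*z


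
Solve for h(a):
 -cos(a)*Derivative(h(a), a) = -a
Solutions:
 h(a) = C1 + Integral(a/cos(a), a)


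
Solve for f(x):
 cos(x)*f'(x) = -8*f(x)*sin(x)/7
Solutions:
 f(x) = C1*cos(x)^(8/7)


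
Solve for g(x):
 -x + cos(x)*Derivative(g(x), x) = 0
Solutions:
 g(x) = C1 + Integral(x/cos(x), x)


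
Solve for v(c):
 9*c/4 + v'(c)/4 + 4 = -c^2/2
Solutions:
 v(c) = C1 - 2*c^3/3 - 9*c^2/2 - 16*c


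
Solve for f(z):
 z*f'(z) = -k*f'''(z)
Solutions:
 f(z) = C1 + Integral(C2*airyai(z*(-1/k)^(1/3)) + C3*airybi(z*(-1/k)^(1/3)), z)


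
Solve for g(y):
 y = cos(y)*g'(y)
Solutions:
 g(y) = C1 + Integral(y/cos(y), y)


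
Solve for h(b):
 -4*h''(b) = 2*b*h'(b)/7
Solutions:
 h(b) = C1 + C2*erf(sqrt(7)*b/14)


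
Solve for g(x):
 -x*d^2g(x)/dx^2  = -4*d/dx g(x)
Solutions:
 g(x) = C1 + C2*x^5


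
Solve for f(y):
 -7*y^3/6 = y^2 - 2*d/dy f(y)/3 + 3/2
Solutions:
 f(y) = C1 + 7*y^4/16 + y^3/2 + 9*y/4


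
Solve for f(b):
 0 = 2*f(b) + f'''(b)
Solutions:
 f(b) = C3*exp(-2^(1/3)*b) + (C1*sin(2^(1/3)*sqrt(3)*b/2) + C2*cos(2^(1/3)*sqrt(3)*b/2))*exp(2^(1/3)*b/2)


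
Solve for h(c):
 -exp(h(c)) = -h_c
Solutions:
 h(c) = log(-1/(C1 + c))


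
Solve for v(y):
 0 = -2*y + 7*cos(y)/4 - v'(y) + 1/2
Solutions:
 v(y) = C1 - y^2 + y/2 + 7*sin(y)/4


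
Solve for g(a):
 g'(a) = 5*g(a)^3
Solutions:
 g(a) = -sqrt(2)*sqrt(-1/(C1 + 5*a))/2
 g(a) = sqrt(2)*sqrt(-1/(C1 + 5*a))/2


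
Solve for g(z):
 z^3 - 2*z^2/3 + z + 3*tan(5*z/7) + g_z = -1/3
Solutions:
 g(z) = C1 - z^4/4 + 2*z^3/9 - z^2/2 - z/3 + 21*log(cos(5*z/7))/5


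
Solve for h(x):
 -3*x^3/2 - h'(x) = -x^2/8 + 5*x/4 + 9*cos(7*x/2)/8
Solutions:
 h(x) = C1 - 3*x^4/8 + x^3/24 - 5*x^2/8 - 9*sin(7*x/2)/28


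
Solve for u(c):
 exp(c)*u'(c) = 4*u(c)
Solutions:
 u(c) = C1*exp(-4*exp(-c))


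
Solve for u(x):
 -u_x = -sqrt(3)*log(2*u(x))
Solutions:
 -sqrt(3)*Integral(1/(log(_y) + log(2)), (_y, u(x)))/3 = C1 - x


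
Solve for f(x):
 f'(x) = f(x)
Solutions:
 f(x) = C1*exp(x)


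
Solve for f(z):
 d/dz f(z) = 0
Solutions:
 f(z) = C1


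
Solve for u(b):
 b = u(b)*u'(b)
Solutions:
 u(b) = -sqrt(C1 + b^2)
 u(b) = sqrt(C1 + b^2)


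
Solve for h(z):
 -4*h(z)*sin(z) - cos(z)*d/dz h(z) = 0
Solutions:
 h(z) = C1*cos(z)^4


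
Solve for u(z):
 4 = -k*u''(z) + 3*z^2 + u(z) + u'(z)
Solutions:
 u(z) = C1*exp(z*(1 - sqrt(4*k + 1))/(2*k)) + C2*exp(z*(sqrt(4*k + 1) + 1)/(2*k)) - 6*k - 3*z^2 + 6*z - 2


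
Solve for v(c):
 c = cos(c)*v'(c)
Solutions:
 v(c) = C1 + Integral(c/cos(c), c)


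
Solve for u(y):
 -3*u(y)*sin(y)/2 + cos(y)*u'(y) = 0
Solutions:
 u(y) = C1/cos(y)^(3/2)


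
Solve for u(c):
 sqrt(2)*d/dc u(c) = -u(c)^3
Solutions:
 u(c) = -sqrt(-1/(C1 - sqrt(2)*c))
 u(c) = sqrt(-1/(C1 - sqrt(2)*c))


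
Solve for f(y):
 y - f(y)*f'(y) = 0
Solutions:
 f(y) = -sqrt(C1 + y^2)
 f(y) = sqrt(C1 + y^2)


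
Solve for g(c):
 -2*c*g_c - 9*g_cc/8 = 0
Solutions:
 g(c) = C1 + C2*erf(2*sqrt(2)*c/3)


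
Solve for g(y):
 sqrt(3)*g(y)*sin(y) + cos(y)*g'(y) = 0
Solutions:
 g(y) = C1*cos(y)^(sqrt(3))


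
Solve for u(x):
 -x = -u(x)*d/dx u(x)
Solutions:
 u(x) = -sqrt(C1 + x^2)
 u(x) = sqrt(C1 + x^2)


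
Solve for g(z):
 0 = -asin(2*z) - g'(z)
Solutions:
 g(z) = C1 - z*asin(2*z) - sqrt(1 - 4*z^2)/2


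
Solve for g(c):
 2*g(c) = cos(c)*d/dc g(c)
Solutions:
 g(c) = C1*(sin(c) + 1)/(sin(c) - 1)


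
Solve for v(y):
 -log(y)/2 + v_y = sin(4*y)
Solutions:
 v(y) = C1 + y*log(y)/2 - y/2 - cos(4*y)/4


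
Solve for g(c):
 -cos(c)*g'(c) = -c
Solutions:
 g(c) = C1 + Integral(c/cos(c), c)


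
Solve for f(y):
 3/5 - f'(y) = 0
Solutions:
 f(y) = C1 + 3*y/5


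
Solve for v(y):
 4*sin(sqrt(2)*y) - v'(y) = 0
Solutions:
 v(y) = C1 - 2*sqrt(2)*cos(sqrt(2)*y)


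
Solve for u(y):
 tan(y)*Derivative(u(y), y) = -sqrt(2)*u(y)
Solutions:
 u(y) = C1/sin(y)^(sqrt(2))


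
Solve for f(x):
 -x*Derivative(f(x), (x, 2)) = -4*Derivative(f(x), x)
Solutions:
 f(x) = C1 + C2*x^5


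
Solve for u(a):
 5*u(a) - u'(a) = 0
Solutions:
 u(a) = C1*exp(5*a)


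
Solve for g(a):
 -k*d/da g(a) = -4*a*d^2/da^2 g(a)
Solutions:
 g(a) = C1 + a^(re(k)/4 + 1)*(C2*sin(log(a)*Abs(im(k))/4) + C3*cos(log(a)*im(k)/4))


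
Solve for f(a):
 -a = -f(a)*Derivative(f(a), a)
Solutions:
 f(a) = -sqrt(C1 + a^2)
 f(a) = sqrt(C1 + a^2)


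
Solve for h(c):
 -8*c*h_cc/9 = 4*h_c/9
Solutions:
 h(c) = C1 + C2*sqrt(c)


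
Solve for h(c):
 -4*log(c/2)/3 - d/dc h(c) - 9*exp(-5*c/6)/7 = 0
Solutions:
 h(c) = C1 - 4*c*log(c)/3 + 4*c*(log(2) + 1)/3 + 54*exp(-5*c/6)/35


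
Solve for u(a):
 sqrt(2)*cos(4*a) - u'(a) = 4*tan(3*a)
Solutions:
 u(a) = C1 + 4*log(cos(3*a))/3 + sqrt(2)*sin(4*a)/4


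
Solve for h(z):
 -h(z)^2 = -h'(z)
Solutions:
 h(z) = -1/(C1 + z)


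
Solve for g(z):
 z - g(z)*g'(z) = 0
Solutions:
 g(z) = -sqrt(C1 + z^2)
 g(z) = sqrt(C1 + z^2)


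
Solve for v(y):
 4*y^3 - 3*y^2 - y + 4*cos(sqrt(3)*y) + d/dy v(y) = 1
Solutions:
 v(y) = C1 - y^4 + y^3 + y^2/2 + y - 4*sqrt(3)*sin(sqrt(3)*y)/3


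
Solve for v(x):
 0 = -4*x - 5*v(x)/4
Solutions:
 v(x) = -16*x/5


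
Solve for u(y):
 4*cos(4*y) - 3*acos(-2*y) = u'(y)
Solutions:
 u(y) = C1 - 3*y*acos(-2*y) - 3*sqrt(1 - 4*y^2)/2 + sin(4*y)


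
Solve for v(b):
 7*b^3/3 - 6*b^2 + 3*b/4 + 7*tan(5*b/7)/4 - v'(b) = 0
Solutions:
 v(b) = C1 + 7*b^4/12 - 2*b^3 + 3*b^2/8 - 49*log(cos(5*b/7))/20


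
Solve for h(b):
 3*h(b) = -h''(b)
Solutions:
 h(b) = C1*sin(sqrt(3)*b) + C2*cos(sqrt(3)*b)


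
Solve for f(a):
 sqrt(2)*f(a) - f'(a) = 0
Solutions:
 f(a) = C1*exp(sqrt(2)*a)


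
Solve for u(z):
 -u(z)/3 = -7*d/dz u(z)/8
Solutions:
 u(z) = C1*exp(8*z/21)


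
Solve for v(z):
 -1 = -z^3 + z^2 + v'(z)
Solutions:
 v(z) = C1 + z^4/4 - z^3/3 - z


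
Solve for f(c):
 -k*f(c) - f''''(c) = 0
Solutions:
 f(c) = C1*exp(-c*(-k)^(1/4)) + C2*exp(c*(-k)^(1/4)) + C3*exp(-I*c*(-k)^(1/4)) + C4*exp(I*c*(-k)^(1/4))


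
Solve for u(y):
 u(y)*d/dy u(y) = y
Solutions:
 u(y) = -sqrt(C1 + y^2)
 u(y) = sqrt(C1 + y^2)


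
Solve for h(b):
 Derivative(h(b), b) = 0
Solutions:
 h(b) = C1


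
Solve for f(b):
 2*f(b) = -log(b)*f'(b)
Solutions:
 f(b) = C1*exp(-2*li(b))


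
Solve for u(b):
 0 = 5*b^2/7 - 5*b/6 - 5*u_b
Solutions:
 u(b) = C1 + b^3/21 - b^2/12


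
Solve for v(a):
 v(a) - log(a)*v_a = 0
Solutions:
 v(a) = C1*exp(li(a))


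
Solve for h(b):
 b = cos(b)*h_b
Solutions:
 h(b) = C1 + Integral(b/cos(b), b)


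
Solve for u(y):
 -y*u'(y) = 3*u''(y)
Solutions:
 u(y) = C1 + C2*erf(sqrt(6)*y/6)


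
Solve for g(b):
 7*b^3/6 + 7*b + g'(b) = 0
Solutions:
 g(b) = C1 - 7*b^4/24 - 7*b^2/2


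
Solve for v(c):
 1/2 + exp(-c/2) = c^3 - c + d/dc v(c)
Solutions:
 v(c) = C1 - c^4/4 + c^2/2 + c/2 - 2*exp(-c/2)


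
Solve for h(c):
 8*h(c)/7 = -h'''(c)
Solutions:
 h(c) = C3*exp(-2*7^(2/3)*c/7) + (C1*sin(sqrt(3)*7^(2/3)*c/7) + C2*cos(sqrt(3)*7^(2/3)*c/7))*exp(7^(2/3)*c/7)


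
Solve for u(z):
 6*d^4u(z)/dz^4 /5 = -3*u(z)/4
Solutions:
 u(z) = (C1*sin(2^(3/4)*5^(1/4)*z/4) + C2*cos(2^(3/4)*5^(1/4)*z/4))*exp(-2^(3/4)*5^(1/4)*z/4) + (C3*sin(2^(3/4)*5^(1/4)*z/4) + C4*cos(2^(3/4)*5^(1/4)*z/4))*exp(2^(3/4)*5^(1/4)*z/4)


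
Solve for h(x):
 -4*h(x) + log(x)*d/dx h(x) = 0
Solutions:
 h(x) = C1*exp(4*li(x))


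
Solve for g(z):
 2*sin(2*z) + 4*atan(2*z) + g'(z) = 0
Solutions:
 g(z) = C1 - 4*z*atan(2*z) + log(4*z^2 + 1) + cos(2*z)


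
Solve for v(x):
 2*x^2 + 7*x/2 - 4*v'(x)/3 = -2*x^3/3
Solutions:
 v(x) = C1 + x^4/8 + x^3/2 + 21*x^2/16


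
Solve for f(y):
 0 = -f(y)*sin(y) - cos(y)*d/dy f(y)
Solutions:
 f(y) = C1*cos(y)


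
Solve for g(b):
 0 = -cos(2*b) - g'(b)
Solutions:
 g(b) = C1 - sin(2*b)/2


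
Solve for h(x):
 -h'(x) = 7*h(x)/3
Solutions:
 h(x) = C1*exp(-7*x/3)


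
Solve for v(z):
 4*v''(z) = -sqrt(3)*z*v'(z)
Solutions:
 v(z) = C1 + C2*erf(sqrt(2)*3^(1/4)*z/4)


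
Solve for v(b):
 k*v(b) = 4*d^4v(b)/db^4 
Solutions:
 v(b) = C1*exp(-sqrt(2)*b*k^(1/4)/2) + C2*exp(sqrt(2)*b*k^(1/4)/2) + C3*exp(-sqrt(2)*I*b*k^(1/4)/2) + C4*exp(sqrt(2)*I*b*k^(1/4)/2)


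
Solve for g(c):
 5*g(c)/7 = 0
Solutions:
 g(c) = 0


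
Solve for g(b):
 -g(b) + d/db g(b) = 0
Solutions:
 g(b) = C1*exp(b)


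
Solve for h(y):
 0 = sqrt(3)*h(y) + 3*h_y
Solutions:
 h(y) = C1*exp(-sqrt(3)*y/3)


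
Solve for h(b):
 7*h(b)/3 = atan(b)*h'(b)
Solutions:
 h(b) = C1*exp(7*Integral(1/atan(b), b)/3)


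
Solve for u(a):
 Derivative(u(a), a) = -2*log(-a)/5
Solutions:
 u(a) = C1 - 2*a*log(-a)/5 + 2*a/5


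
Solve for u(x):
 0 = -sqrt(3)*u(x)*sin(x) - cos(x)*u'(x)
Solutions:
 u(x) = C1*cos(x)^(sqrt(3))


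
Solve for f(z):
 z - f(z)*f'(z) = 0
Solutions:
 f(z) = -sqrt(C1 + z^2)
 f(z) = sqrt(C1 + z^2)


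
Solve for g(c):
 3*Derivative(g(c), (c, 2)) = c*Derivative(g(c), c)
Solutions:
 g(c) = C1 + C2*erfi(sqrt(6)*c/6)


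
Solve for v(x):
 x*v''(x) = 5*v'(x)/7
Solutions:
 v(x) = C1 + C2*x^(12/7)


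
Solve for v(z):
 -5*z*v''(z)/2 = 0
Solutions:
 v(z) = C1 + C2*z


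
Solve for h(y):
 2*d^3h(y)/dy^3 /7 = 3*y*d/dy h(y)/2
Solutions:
 h(y) = C1 + Integral(C2*airyai(42^(1/3)*y/2) + C3*airybi(42^(1/3)*y/2), y)


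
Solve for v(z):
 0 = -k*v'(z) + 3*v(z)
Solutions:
 v(z) = C1*exp(3*z/k)


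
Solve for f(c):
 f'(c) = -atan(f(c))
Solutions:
 Integral(1/atan(_y), (_y, f(c))) = C1 - c


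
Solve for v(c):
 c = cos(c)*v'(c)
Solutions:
 v(c) = C1 + Integral(c/cos(c), c)


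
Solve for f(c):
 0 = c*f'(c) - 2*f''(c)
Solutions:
 f(c) = C1 + C2*erfi(c/2)


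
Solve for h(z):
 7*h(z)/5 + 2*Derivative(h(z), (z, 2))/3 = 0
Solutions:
 h(z) = C1*sin(sqrt(210)*z/10) + C2*cos(sqrt(210)*z/10)


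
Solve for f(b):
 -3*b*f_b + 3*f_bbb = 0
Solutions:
 f(b) = C1 + Integral(C2*airyai(b) + C3*airybi(b), b)


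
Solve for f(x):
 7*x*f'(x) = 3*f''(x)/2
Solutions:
 f(x) = C1 + C2*erfi(sqrt(21)*x/3)


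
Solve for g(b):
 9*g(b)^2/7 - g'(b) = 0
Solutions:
 g(b) = -7/(C1 + 9*b)


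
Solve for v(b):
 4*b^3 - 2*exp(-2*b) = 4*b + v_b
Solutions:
 v(b) = C1 + b^4 - 2*b^2 + exp(-2*b)


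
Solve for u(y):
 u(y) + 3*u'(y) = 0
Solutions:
 u(y) = C1*exp(-y/3)


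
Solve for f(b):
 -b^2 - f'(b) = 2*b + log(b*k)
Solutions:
 f(b) = C1 - b^3/3 - b^2 - b*log(b*k) + b


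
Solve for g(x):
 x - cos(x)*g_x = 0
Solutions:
 g(x) = C1 + Integral(x/cos(x), x)


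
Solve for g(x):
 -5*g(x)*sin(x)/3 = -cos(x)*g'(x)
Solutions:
 g(x) = C1/cos(x)^(5/3)


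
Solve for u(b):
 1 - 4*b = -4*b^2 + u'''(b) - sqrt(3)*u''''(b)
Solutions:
 u(b) = C1 + C2*b + C3*b^2 + C4*exp(sqrt(3)*b/3) + b^5/15 + b^4*(-1 + 2*sqrt(3))/6 + b^3*(25 - 4*sqrt(3))/6


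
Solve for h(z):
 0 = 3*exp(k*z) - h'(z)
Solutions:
 h(z) = C1 + 3*exp(k*z)/k


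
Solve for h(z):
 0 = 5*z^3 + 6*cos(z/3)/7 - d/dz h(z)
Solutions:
 h(z) = C1 + 5*z^4/4 + 18*sin(z/3)/7


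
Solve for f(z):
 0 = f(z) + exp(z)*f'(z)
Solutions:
 f(z) = C1*exp(exp(-z))


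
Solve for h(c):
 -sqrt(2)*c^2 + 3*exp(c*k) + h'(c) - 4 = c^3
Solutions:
 h(c) = C1 + c^4/4 + sqrt(2)*c^3/3 + 4*c - 3*exp(c*k)/k


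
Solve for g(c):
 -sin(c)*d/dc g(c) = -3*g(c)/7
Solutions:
 g(c) = C1*(cos(c) - 1)^(3/14)/(cos(c) + 1)^(3/14)


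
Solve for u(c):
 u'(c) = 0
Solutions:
 u(c) = C1


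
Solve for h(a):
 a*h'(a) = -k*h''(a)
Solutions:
 h(a) = C1 + C2*sqrt(k)*erf(sqrt(2)*a*sqrt(1/k)/2)


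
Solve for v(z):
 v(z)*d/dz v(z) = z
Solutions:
 v(z) = -sqrt(C1 + z^2)
 v(z) = sqrt(C1 + z^2)


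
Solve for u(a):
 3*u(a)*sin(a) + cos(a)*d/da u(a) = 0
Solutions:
 u(a) = C1*cos(a)^3


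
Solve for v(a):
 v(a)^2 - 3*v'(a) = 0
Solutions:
 v(a) = -3/(C1 + a)


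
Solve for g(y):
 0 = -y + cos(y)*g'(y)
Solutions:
 g(y) = C1 + Integral(y/cos(y), y)


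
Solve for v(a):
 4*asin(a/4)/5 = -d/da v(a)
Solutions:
 v(a) = C1 - 4*a*asin(a/4)/5 - 4*sqrt(16 - a^2)/5


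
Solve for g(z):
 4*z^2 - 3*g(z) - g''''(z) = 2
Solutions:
 g(z) = 4*z^2/3 + (C1*sin(sqrt(2)*3^(1/4)*z/2) + C2*cos(sqrt(2)*3^(1/4)*z/2))*exp(-sqrt(2)*3^(1/4)*z/2) + (C3*sin(sqrt(2)*3^(1/4)*z/2) + C4*cos(sqrt(2)*3^(1/4)*z/2))*exp(sqrt(2)*3^(1/4)*z/2) - 2/3


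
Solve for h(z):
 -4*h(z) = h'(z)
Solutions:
 h(z) = C1*exp(-4*z)


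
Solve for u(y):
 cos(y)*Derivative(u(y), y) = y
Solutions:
 u(y) = C1 + Integral(y/cos(y), y)


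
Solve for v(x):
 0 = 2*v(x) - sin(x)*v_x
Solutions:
 v(x) = C1*(cos(x) - 1)/(cos(x) + 1)


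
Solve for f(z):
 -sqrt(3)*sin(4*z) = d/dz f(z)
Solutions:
 f(z) = C1 + sqrt(3)*cos(4*z)/4


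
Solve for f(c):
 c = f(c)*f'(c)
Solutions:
 f(c) = -sqrt(C1 + c^2)
 f(c) = sqrt(C1 + c^2)


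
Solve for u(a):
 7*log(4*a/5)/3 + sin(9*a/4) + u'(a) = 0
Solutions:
 u(a) = C1 - 7*a*log(a)/3 - 5*a*log(2) + a*log(10)/3 + 7*a/3 + 2*a*log(5) + 4*cos(9*a/4)/9


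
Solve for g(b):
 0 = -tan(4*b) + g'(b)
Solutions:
 g(b) = C1 - log(cos(4*b))/4


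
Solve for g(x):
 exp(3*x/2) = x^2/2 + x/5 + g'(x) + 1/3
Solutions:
 g(x) = C1 - x^3/6 - x^2/10 - x/3 + 2*exp(3*x/2)/3


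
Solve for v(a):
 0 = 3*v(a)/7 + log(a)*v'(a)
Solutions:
 v(a) = C1*exp(-3*li(a)/7)


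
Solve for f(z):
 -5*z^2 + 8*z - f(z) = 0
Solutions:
 f(z) = z*(8 - 5*z)


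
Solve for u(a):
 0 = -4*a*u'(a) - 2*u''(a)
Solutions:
 u(a) = C1 + C2*erf(a)


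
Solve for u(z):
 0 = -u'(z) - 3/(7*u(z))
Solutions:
 u(z) = -sqrt(C1 - 42*z)/7
 u(z) = sqrt(C1 - 42*z)/7


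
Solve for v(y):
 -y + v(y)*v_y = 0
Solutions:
 v(y) = -sqrt(C1 + y^2)
 v(y) = sqrt(C1 + y^2)


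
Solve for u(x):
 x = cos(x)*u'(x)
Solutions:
 u(x) = C1 + Integral(x/cos(x), x)


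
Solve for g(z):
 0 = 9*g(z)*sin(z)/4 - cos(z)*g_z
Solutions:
 g(z) = C1/cos(z)^(9/4)


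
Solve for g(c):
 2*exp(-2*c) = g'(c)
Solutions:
 g(c) = C1 - exp(-2*c)


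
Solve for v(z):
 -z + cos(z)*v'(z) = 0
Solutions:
 v(z) = C1 + Integral(z/cos(z), z)


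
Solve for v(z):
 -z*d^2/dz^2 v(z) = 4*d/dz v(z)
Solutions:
 v(z) = C1 + C2/z^3


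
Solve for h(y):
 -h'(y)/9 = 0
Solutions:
 h(y) = C1


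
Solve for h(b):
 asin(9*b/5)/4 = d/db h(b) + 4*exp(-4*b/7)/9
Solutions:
 h(b) = C1 + b*asin(9*b/5)/4 + sqrt(25 - 81*b^2)/36 + 7*exp(-4*b/7)/9


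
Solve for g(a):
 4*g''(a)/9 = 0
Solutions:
 g(a) = C1 + C2*a


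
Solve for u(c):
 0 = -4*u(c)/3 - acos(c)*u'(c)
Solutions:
 u(c) = C1*exp(-4*Integral(1/acos(c), c)/3)


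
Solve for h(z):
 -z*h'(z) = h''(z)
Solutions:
 h(z) = C1 + C2*erf(sqrt(2)*z/2)


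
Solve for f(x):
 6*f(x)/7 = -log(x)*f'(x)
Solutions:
 f(x) = C1*exp(-6*li(x)/7)


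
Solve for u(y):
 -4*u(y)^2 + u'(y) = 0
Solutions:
 u(y) = -1/(C1 + 4*y)


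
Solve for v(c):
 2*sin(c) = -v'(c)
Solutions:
 v(c) = C1 + 2*cos(c)


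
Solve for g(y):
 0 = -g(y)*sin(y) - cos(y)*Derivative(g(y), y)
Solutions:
 g(y) = C1*cos(y)


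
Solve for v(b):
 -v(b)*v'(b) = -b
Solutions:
 v(b) = -sqrt(C1 + b^2)
 v(b) = sqrt(C1 + b^2)


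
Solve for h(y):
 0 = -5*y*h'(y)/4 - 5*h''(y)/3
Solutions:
 h(y) = C1 + C2*erf(sqrt(6)*y/4)


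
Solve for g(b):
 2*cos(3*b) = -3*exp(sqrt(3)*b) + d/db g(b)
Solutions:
 g(b) = C1 + sqrt(3)*exp(sqrt(3)*b) + 2*sin(3*b)/3


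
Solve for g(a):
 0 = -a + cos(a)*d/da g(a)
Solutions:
 g(a) = C1 + Integral(a/cos(a), a)


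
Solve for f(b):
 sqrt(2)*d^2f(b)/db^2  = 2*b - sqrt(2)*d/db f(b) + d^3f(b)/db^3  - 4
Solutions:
 f(b) = C1 + C2*exp(sqrt(2)*b*(1 - sqrt(1 + 2*sqrt(2)))/2) + C3*exp(sqrt(2)*b*(1 + sqrt(1 + 2*sqrt(2)))/2) + sqrt(2)*b^2/2 - 3*sqrt(2)*b


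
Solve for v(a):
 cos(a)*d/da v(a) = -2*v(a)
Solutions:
 v(a) = C1*(sin(a) - 1)/(sin(a) + 1)


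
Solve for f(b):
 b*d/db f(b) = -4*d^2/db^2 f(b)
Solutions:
 f(b) = C1 + C2*erf(sqrt(2)*b/4)


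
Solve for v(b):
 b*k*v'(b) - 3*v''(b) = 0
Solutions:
 v(b) = Piecewise((-sqrt(6)*sqrt(pi)*C1*erf(sqrt(6)*b*sqrt(-k)/6)/(2*sqrt(-k)) - C2, (k > 0) | (k < 0)), (-C1*b - C2, True))


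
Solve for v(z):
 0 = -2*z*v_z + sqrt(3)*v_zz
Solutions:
 v(z) = C1 + C2*erfi(3^(3/4)*z/3)


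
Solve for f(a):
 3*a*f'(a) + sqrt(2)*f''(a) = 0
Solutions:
 f(a) = C1 + C2*erf(2^(1/4)*sqrt(3)*a/2)


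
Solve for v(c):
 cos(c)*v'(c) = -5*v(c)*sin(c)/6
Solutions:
 v(c) = C1*cos(c)^(5/6)


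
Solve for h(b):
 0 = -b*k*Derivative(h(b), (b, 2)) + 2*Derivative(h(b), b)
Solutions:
 h(b) = C1 + b^(((re(k) + 2)*re(k) + im(k)^2)/(re(k)^2 + im(k)^2))*(C2*sin(2*log(b)*Abs(im(k))/(re(k)^2 + im(k)^2)) + C3*cos(2*log(b)*im(k)/(re(k)^2 + im(k)^2)))


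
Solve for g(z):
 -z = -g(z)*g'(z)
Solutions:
 g(z) = -sqrt(C1 + z^2)
 g(z) = sqrt(C1 + z^2)


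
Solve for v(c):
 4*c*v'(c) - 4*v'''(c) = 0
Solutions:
 v(c) = C1 + Integral(C2*airyai(c) + C3*airybi(c), c)


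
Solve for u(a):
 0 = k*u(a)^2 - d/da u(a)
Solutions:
 u(a) = -1/(C1 + a*k)


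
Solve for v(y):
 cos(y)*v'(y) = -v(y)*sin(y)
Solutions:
 v(y) = C1*cos(y)


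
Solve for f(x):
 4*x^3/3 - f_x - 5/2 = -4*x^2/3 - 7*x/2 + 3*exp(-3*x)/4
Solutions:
 f(x) = C1 + x^4/3 + 4*x^3/9 + 7*x^2/4 - 5*x/2 + exp(-3*x)/4


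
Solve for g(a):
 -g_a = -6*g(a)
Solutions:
 g(a) = C1*exp(6*a)


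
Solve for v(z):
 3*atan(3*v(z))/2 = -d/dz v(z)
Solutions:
 Integral(1/atan(3*_y), (_y, v(z))) = C1 - 3*z/2


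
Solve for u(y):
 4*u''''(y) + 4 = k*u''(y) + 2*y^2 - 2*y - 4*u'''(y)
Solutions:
 u(y) = C1 + C2*y + C3*exp(y*(sqrt(k + 1) - 1)/2) + C4*exp(-y*(sqrt(k + 1) + 1)/2) - y^4/(6*k) + y^3*(1 - 8/k)/(3*k) + 2*y^2*(1 - 2/k - 16/k^2)/k


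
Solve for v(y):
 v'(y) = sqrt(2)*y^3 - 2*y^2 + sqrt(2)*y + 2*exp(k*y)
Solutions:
 v(y) = C1 + sqrt(2)*y^4/4 - 2*y^3/3 + sqrt(2)*y^2/2 + 2*exp(k*y)/k


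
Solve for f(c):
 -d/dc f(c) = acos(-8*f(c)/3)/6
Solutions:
 Integral(1/acos(-8*_y/3), (_y, f(c))) = C1 - c/6


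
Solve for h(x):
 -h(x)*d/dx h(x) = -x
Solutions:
 h(x) = -sqrt(C1 + x^2)
 h(x) = sqrt(C1 + x^2)


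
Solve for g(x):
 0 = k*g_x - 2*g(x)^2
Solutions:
 g(x) = -k/(C1*k + 2*x)


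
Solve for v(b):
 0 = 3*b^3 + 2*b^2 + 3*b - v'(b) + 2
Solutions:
 v(b) = C1 + 3*b^4/4 + 2*b^3/3 + 3*b^2/2 + 2*b


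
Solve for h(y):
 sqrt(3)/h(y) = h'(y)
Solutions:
 h(y) = -sqrt(C1 + 2*sqrt(3)*y)
 h(y) = sqrt(C1 + 2*sqrt(3)*y)


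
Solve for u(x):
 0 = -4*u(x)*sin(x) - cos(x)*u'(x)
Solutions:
 u(x) = C1*cos(x)^4


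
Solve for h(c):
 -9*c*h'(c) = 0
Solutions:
 h(c) = C1


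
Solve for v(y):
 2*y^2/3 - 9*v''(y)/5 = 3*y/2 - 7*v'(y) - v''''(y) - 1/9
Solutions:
 v(y) = C1 + C2*exp(y*(6*50^(1/3)/(sqrt(30085) + 175)^(1/3) + 20^(1/3)*(sqrt(30085) + 175)^(1/3))/20)*sin(sqrt(3)*y*(-20^(1/3)*(sqrt(30085) + 175)^(1/3) + 6*50^(1/3)/(sqrt(30085) + 175)^(1/3))/20) + C3*exp(y*(6*50^(1/3)/(sqrt(30085) + 175)^(1/3) + 20^(1/3)*(sqrt(30085) + 175)^(1/3))/20)*cos(sqrt(3)*y*(-20^(1/3)*(sqrt(30085) + 175)^(1/3) + 6*50^(1/3)/(sqrt(30085) + 175)^(1/3))/20) + C4*exp(-y*(6*50^(1/3)/(sqrt(30085) + 175)^(1/3) + 20^(1/3)*(sqrt(30085) + 175)^(1/3))/10) - 2*y^3/63 + 81*y^2/980 + 4111*y/154350


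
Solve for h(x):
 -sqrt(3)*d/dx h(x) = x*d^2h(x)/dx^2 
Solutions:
 h(x) = C1 + C2*x^(1 - sqrt(3))


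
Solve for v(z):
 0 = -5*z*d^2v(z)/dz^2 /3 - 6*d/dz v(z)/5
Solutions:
 v(z) = C1 + C2*z^(7/25)


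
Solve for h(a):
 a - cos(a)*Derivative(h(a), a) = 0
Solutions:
 h(a) = C1 + Integral(a/cos(a), a)


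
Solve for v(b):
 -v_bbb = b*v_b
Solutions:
 v(b) = C1 + Integral(C2*airyai(-b) + C3*airybi(-b), b)


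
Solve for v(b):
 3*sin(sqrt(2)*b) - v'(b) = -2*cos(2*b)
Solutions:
 v(b) = C1 + sin(2*b) - 3*sqrt(2)*cos(sqrt(2)*b)/2


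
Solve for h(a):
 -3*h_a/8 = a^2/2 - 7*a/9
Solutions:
 h(a) = C1 - 4*a^3/9 + 28*a^2/27


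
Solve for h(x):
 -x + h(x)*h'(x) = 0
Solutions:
 h(x) = -sqrt(C1 + x^2)
 h(x) = sqrt(C1 + x^2)


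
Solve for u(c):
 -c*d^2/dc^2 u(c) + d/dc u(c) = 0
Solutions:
 u(c) = C1 + C2*c^2


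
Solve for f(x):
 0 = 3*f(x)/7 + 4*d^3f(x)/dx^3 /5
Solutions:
 f(x) = C3*exp(-1470^(1/3)*x/14) + (C1*sin(3^(5/6)*490^(1/3)*x/28) + C2*cos(3^(5/6)*490^(1/3)*x/28))*exp(1470^(1/3)*x/28)


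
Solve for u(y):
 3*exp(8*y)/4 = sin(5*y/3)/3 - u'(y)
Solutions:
 u(y) = C1 - 3*exp(8*y)/32 - cos(5*y/3)/5


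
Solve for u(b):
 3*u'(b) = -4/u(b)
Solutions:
 u(b) = -sqrt(C1 - 24*b)/3
 u(b) = sqrt(C1 - 24*b)/3


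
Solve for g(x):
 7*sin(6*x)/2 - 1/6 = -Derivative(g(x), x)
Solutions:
 g(x) = C1 + x/6 + 7*cos(6*x)/12


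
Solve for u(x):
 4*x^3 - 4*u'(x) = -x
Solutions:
 u(x) = C1 + x^4/4 + x^2/8


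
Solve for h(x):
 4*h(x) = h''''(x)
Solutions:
 h(x) = C1*exp(-sqrt(2)*x) + C2*exp(sqrt(2)*x) + C3*sin(sqrt(2)*x) + C4*cos(sqrt(2)*x)


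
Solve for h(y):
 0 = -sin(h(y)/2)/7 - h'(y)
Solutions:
 y/7 + log(cos(h(y)/2) - 1) - log(cos(h(y)/2) + 1) = C1


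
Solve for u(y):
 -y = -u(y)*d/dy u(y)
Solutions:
 u(y) = -sqrt(C1 + y^2)
 u(y) = sqrt(C1 + y^2)


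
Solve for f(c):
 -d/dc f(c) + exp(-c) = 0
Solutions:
 f(c) = C1 - exp(-c)


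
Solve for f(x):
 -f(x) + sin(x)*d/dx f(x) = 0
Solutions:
 f(x) = C1*sqrt(cos(x) - 1)/sqrt(cos(x) + 1)


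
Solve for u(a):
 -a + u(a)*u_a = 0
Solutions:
 u(a) = -sqrt(C1 + a^2)
 u(a) = sqrt(C1 + a^2)


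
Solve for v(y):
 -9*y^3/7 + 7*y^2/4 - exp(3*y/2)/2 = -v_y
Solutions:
 v(y) = C1 + 9*y^4/28 - 7*y^3/12 + exp(3*y/2)/3


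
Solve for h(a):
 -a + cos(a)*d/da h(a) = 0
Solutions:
 h(a) = C1 + Integral(a/cos(a), a)


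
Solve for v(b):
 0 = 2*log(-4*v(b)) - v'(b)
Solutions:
 -Integral(1/(log(-_y) + 2*log(2)), (_y, v(b)))/2 = C1 - b


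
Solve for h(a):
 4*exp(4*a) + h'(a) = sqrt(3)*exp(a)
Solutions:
 h(a) = C1 - exp(4*a) + sqrt(3)*exp(a)


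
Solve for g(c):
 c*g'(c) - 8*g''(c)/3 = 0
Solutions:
 g(c) = C1 + C2*erfi(sqrt(3)*c/4)


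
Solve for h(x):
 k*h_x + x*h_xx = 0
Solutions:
 h(x) = C1 + x^(1 - re(k))*(C2*sin(log(x)*Abs(im(k))) + C3*cos(log(x)*im(k)))


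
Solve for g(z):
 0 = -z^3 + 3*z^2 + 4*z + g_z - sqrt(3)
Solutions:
 g(z) = C1 + z^4/4 - z^3 - 2*z^2 + sqrt(3)*z


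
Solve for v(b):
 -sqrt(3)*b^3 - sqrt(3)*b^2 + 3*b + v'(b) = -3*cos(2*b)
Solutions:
 v(b) = C1 + sqrt(3)*b^4/4 + sqrt(3)*b^3/3 - 3*b^2/2 - 3*sin(2*b)/2


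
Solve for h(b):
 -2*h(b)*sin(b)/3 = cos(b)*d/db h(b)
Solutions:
 h(b) = C1*cos(b)^(2/3)


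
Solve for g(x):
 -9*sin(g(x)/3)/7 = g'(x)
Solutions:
 9*x/7 + 3*log(cos(g(x)/3) - 1)/2 - 3*log(cos(g(x)/3) + 1)/2 = C1


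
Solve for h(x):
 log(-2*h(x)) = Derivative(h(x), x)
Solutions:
 -Integral(1/(log(-_y) + log(2)), (_y, h(x))) = C1 - x


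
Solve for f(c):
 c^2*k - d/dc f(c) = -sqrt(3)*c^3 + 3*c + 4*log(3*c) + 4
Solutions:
 f(c) = C1 + sqrt(3)*c^4/4 + c^3*k/3 - 3*c^2/2 - 4*c*log(c) - c*log(81)


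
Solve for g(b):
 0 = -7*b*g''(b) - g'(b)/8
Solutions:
 g(b) = C1 + C2*b^(55/56)


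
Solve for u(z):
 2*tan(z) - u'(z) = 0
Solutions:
 u(z) = C1 - 2*log(cos(z))


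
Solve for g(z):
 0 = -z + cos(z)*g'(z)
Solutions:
 g(z) = C1 + Integral(z/cos(z), z)


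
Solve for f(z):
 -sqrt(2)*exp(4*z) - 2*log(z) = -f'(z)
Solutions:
 f(z) = C1 + 2*z*log(z) - 2*z + sqrt(2)*exp(4*z)/4


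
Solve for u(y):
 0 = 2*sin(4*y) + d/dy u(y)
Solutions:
 u(y) = C1 + cos(4*y)/2


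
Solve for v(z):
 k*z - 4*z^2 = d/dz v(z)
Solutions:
 v(z) = C1 + k*z^2/2 - 4*z^3/3


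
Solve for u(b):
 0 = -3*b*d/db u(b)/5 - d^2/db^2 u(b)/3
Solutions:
 u(b) = C1 + C2*erf(3*sqrt(10)*b/10)


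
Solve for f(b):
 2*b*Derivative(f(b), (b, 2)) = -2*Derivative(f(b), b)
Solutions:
 f(b) = C1 + C2*log(b)


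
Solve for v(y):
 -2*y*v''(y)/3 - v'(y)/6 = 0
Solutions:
 v(y) = C1 + C2*y^(3/4)


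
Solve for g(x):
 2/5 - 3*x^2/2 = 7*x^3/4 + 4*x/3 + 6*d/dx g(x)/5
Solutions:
 g(x) = C1 - 35*x^4/96 - 5*x^3/12 - 5*x^2/9 + x/3


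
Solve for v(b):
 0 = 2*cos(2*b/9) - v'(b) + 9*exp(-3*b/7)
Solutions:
 v(b) = C1 + 9*sin(2*b/9) - 21*exp(-3*b/7)


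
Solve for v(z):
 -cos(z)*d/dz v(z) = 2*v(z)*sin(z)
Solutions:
 v(z) = C1*cos(z)^2


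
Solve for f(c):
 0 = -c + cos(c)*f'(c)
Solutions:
 f(c) = C1 + Integral(c/cos(c), c)


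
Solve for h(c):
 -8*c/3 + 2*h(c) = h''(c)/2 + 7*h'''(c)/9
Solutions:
 h(c) = C1*exp(-c*(3*3^(1/3)/(28*sqrt(193) + 389)^(1/3) + 6 + 3^(2/3)*(28*sqrt(193) + 389)^(1/3))/28)*sin(3*3^(1/6)*c*(-(28*sqrt(193) + 389)^(1/3) + 3^(2/3)/(28*sqrt(193) + 389)^(1/3))/28) + C2*exp(-c*(3*3^(1/3)/(28*sqrt(193) + 389)^(1/3) + 6 + 3^(2/3)*(28*sqrt(193) + 389)^(1/3))/28)*cos(3*3^(1/6)*c*(-(28*sqrt(193) + 389)^(1/3) + 3^(2/3)/(28*sqrt(193) + 389)^(1/3))/28) + C3*exp(c*(-3 + 3*3^(1/3)/(28*sqrt(193) + 389)^(1/3) + 3^(2/3)*(28*sqrt(193) + 389)^(1/3))/14) + 4*c/3


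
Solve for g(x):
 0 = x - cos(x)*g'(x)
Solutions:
 g(x) = C1 + Integral(x/cos(x), x)


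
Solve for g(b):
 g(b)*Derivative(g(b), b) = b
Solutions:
 g(b) = -sqrt(C1 + b^2)
 g(b) = sqrt(C1 + b^2)


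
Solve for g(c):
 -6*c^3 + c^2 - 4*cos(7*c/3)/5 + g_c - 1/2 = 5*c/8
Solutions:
 g(c) = C1 + 3*c^4/2 - c^3/3 + 5*c^2/16 + c/2 + 12*sin(7*c/3)/35


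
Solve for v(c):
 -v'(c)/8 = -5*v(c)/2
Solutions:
 v(c) = C1*exp(20*c)


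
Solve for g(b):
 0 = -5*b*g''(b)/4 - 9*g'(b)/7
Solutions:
 g(b) = C1 + C2/b^(1/35)


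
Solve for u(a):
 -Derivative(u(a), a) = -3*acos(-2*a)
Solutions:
 u(a) = C1 + 3*a*acos(-2*a) + 3*sqrt(1 - 4*a^2)/2


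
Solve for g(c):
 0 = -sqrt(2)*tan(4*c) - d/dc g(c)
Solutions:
 g(c) = C1 + sqrt(2)*log(cos(4*c))/4


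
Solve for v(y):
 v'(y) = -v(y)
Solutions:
 v(y) = C1*exp(-y)


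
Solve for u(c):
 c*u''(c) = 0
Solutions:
 u(c) = C1 + C2*c


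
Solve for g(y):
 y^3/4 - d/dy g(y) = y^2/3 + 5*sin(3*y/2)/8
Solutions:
 g(y) = C1 + y^4/16 - y^3/9 + 5*cos(3*y/2)/12


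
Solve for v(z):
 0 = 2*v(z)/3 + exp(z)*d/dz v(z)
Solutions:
 v(z) = C1*exp(2*exp(-z)/3)


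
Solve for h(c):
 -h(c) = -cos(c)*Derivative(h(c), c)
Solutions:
 h(c) = C1*sqrt(sin(c) + 1)/sqrt(sin(c) - 1)


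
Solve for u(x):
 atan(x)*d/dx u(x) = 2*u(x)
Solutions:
 u(x) = C1*exp(2*Integral(1/atan(x), x))


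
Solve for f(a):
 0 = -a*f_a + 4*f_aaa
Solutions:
 f(a) = C1 + Integral(C2*airyai(2^(1/3)*a/2) + C3*airybi(2^(1/3)*a/2), a)


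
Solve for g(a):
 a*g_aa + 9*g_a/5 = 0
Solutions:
 g(a) = C1 + C2/a^(4/5)


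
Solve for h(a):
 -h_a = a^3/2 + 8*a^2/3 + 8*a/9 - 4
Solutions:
 h(a) = C1 - a^4/8 - 8*a^3/9 - 4*a^2/9 + 4*a


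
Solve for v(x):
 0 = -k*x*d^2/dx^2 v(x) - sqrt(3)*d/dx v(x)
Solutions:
 v(x) = C1 + x^(((re(k) - sqrt(3))*re(k) + im(k)^2)/(re(k)^2 + im(k)^2))*(C2*sin(sqrt(3)*log(x)*Abs(im(k))/(re(k)^2 + im(k)^2)) + C3*cos(sqrt(3)*log(x)*im(k)/(re(k)^2 + im(k)^2)))


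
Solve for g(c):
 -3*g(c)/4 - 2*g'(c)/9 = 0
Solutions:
 g(c) = C1*exp(-27*c/8)


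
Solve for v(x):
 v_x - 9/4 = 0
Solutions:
 v(x) = C1 + 9*x/4


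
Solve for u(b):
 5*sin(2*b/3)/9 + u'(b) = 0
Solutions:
 u(b) = C1 + 5*cos(2*b/3)/6


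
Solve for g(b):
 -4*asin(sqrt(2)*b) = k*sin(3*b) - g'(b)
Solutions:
 g(b) = C1 + 4*b*asin(sqrt(2)*b) - k*cos(3*b)/3 + 2*sqrt(2)*sqrt(1 - 2*b^2)


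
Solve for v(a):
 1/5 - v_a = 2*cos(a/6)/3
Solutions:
 v(a) = C1 + a/5 - 4*sin(a/6)


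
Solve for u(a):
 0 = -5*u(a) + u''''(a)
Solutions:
 u(a) = C1*exp(-5^(1/4)*a) + C2*exp(5^(1/4)*a) + C3*sin(5^(1/4)*a) + C4*cos(5^(1/4)*a)


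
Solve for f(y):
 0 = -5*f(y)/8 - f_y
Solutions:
 f(y) = C1*exp(-5*y/8)


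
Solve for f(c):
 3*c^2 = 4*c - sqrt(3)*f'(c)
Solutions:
 f(c) = C1 - sqrt(3)*c^3/3 + 2*sqrt(3)*c^2/3


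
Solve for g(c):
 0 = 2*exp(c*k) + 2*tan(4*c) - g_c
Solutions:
 g(c) = C1 + 2*Piecewise((exp(c*k)/k, Ne(k, 0)), (c, True)) - log(cos(4*c))/2


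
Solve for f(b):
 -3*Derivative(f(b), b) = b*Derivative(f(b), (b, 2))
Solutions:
 f(b) = C1 + C2/b^2


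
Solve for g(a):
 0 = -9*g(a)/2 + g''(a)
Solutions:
 g(a) = C1*exp(-3*sqrt(2)*a/2) + C2*exp(3*sqrt(2)*a/2)


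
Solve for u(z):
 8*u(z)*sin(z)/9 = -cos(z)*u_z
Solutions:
 u(z) = C1*cos(z)^(8/9)


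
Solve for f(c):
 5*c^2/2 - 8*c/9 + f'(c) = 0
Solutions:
 f(c) = C1 - 5*c^3/6 + 4*c^2/9


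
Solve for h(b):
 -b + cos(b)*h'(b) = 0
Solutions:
 h(b) = C1 + Integral(b/cos(b), b)


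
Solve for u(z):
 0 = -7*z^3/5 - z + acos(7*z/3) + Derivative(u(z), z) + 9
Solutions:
 u(z) = C1 + 7*z^4/20 + z^2/2 - z*acos(7*z/3) - 9*z + sqrt(9 - 49*z^2)/7


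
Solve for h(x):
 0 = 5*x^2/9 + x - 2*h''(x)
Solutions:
 h(x) = C1 + C2*x + 5*x^4/216 + x^3/12


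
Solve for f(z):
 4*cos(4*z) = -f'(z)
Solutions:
 f(z) = C1 - sin(4*z)


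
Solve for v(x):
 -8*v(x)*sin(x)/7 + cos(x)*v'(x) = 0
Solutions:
 v(x) = C1/cos(x)^(8/7)


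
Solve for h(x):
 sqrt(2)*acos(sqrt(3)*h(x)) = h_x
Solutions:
 Integral(1/acos(sqrt(3)*_y), (_y, h(x))) = C1 + sqrt(2)*x


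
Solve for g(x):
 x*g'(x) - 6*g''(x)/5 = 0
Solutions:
 g(x) = C1 + C2*erfi(sqrt(15)*x/6)


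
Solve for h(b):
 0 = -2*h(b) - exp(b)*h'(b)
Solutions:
 h(b) = C1*exp(2*exp(-b))


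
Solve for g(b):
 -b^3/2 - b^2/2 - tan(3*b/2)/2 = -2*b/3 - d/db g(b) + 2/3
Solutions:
 g(b) = C1 + b^4/8 + b^3/6 - b^2/3 + 2*b/3 - log(cos(3*b/2))/3


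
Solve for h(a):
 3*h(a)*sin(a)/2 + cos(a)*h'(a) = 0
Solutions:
 h(a) = C1*cos(a)^(3/2)


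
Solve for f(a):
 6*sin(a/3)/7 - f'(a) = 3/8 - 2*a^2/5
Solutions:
 f(a) = C1 + 2*a^3/15 - 3*a/8 - 18*cos(a/3)/7


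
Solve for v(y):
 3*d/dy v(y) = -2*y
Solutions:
 v(y) = C1 - y^2/3


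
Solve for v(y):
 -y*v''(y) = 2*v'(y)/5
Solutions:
 v(y) = C1 + C2*y^(3/5)


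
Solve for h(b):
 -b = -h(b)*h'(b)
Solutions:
 h(b) = -sqrt(C1 + b^2)
 h(b) = sqrt(C1 + b^2)


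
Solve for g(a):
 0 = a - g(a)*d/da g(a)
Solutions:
 g(a) = -sqrt(C1 + a^2)
 g(a) = sqrt(C1 + a^2)


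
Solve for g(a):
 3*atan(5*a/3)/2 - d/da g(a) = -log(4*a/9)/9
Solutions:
 g(a) = C1 + a*log(a)/9 + 3*a*atan(5*a/3)/2 - 2*a*log(3)/9 - a/9 + 2*a*log(2)/9 - 9*log(25*a^2 + 9)/20


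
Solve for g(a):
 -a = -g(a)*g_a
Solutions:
 g(a) = -sqrt(C1 + a^2)
 g(a) = sqrt(C1 + a^2)


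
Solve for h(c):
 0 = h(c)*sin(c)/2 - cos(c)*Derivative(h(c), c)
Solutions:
 h(c) = C1/sqrt(cos(c))


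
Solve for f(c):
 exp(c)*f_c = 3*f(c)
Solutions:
 f(c) = C1*exp(-3*exp(-c))


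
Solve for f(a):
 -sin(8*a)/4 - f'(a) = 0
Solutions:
 f(a) = C1 + cos(8*a)/32


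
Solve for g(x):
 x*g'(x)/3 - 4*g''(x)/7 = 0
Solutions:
 g(x) = C1 + C2*erfi(sqrt(42)*x/12)


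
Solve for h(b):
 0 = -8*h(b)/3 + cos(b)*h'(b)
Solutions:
 h(b) = C1*(sin(b) + 1)^(4/3)/(sin(b) - 1)^(4/3)


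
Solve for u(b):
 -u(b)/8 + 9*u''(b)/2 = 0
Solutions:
 u(b) = C1*exp(-b/6) + C2*exp(b/6)


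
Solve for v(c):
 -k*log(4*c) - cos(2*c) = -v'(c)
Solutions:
 v(c) = C1 + c*k*(log(c) - 1) + 2*c*k*log(2) + sin(2*c)/2


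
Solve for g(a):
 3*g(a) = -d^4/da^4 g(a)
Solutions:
 g(a) = (C1*sin(sqrt(2)*3^(1/4)*a/2) + C2*cos(sqrt(2)*3^(1/4)*a/2))*exp(-sqrt(2)*3^(1/4)*a/2) + (C3*sin(sqrt(2)*3^(1/4)*a/2) + C4*cos(sqrt(2)*3^(1/4)*a/2))*exp(sqrt(2)*3^(1/4)*a/2)


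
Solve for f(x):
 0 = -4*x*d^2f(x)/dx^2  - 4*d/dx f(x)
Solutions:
 f(x) = C1 + C2*log(x)


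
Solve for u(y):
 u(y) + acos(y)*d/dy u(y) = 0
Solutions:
 u(y) = C1*exp(-Integral(1/acos(y), y))


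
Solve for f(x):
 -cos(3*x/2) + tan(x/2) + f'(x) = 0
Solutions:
 f(x) = C1 + 2*log(cos(x/2)) + 2*sin(3*x/2)/3


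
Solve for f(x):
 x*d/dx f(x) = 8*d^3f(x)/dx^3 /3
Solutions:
 f(x) = C1 + Integral(C2*airyai(3^(1/3)*x/2) + C3*airybi(3^(1/3)*x/2), x)


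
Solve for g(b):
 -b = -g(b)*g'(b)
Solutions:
 g(b) = -sqrt(C1 + b^2)
 g(b) = sqrt(C1 + b^2)


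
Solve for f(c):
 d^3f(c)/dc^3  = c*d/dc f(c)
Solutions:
 f(c) = C1 + Integral(C2*airyai(c) + C3*airybi(c), c)


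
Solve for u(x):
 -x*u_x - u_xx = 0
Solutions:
 u(x) = C1 + C2*erf(sqrt(2)*x/2)


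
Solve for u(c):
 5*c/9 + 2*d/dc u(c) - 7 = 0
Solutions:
 u(c) = C1 - 5*c^2/36 + 7*c/2


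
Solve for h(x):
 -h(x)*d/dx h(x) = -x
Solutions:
 h(x) = -sqrt(C1 + x^2)
 h(x) = sqrt(C1 + x^2)


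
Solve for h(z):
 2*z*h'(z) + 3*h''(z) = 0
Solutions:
 h(z) = C1 + C2*erf(sqrt(3)*z/3)


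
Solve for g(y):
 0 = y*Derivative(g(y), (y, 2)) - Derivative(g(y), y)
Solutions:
 g(y) = C1 + C2*y^2


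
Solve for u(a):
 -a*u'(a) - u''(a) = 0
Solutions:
 u(a) = C1 + C2*erf(sqrt(2)*a/2)


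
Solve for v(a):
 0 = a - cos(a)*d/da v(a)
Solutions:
 v(a) = C1 + Integral(a/cos(a), a)


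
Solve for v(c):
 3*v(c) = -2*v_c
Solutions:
 v(c) = C1*exp(-3*c/2)


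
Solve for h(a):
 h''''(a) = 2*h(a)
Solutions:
 h(a) = C1*exp(-2^(1/4)*a) + C2*exp(2^(1/4)*a) + C3*sin(2^(1/4)*a) + C4*cos(2^(1/4)*a)


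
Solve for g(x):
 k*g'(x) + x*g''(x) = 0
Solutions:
 g(x) = C1 + x^(1 - re(k))*(C2*sin(log(x)*Abs(im(k))) + C3*cos(log(x)*im(k)))


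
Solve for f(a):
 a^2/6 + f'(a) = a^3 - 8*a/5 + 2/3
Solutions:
 f(a) = C1 + a^4/4 - a^3/18 - 4*a^2/5 + 2*a/3


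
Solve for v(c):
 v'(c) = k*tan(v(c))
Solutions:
 v(c) = pi - asin(C1*exp(c*k))
 v(c) = asin(C1*exp(c*k))


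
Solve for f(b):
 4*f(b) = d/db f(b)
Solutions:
 f(b) = C1*exp(4*b)


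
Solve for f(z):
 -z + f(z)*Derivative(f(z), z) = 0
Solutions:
 f(z) = -sqrt(C1 + z^2)
 f(z) = sqrt(C1 + z^2)


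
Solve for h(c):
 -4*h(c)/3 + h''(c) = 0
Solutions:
 h(c) = C1*exp(-2*sqrt(3)*c/3) + C2*exp(2*sqrt(3)*c/3)


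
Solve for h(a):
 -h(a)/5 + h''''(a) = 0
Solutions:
 h(a) = C1*exp(-5^(3/4)*a/5) + C2*exp(5^(3/4)*a/5) + C3*sin(5^(3/4)*a/5) + C4*cos(5^(3/4)*a/5)


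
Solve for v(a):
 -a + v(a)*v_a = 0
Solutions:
 v(a) = -sqrt(C1 + a^2)
 v(a) = sqrt(C1 + a^2)


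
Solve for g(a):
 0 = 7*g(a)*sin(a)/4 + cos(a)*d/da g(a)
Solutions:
 g(a) = C1*cos(a)^(7/4)


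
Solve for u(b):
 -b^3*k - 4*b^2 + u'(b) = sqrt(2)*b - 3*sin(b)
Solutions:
 u(b) = C1 + b^4*k/4 + 4*b^3/3 + sqrt(2)*b^2/2 + 3*cos(b)


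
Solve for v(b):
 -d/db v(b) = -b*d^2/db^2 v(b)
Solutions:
 v(b) = C1 + C2*b^2


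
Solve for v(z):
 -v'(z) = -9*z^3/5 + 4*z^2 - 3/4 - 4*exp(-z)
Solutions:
 v(z) = C1 + 9*z^4/20 - 4*z^3/3 + 3*z/4 - 4*exp(-z)


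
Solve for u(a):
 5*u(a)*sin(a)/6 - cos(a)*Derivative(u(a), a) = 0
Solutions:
 u(a) = C1/cos(a)^(5/6)


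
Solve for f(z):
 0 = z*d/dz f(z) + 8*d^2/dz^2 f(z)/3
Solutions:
 f(z) = C1 + C2*erf(sqrt(3)*z/4)


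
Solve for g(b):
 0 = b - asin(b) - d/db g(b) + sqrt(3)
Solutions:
 g(b) = C1 + b^2/2 - b*asin(b) + sqrt(3)*b - sqrt(1 - b^2)


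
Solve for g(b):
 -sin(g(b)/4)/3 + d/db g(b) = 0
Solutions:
 -b/3 + 2*log(cos(g(b)/4) - 1) - 2*log(cos(g(b)/4) + 1) = C1
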